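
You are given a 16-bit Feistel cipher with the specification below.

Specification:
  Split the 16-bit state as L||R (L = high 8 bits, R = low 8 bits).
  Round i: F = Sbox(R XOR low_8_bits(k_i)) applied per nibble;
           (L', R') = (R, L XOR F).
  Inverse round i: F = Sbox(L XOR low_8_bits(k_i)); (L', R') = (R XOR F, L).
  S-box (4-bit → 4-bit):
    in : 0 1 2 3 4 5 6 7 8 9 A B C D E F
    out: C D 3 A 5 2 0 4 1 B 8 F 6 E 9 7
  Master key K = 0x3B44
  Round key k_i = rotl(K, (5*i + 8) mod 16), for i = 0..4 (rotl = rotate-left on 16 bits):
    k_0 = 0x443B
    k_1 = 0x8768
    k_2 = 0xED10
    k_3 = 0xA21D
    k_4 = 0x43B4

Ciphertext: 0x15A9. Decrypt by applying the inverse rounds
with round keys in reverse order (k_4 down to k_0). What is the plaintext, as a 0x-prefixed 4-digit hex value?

0x39DC

s_0 = ciphertext = 0x15A9
s_1 = InvRound(s_0, k_4) = 0x2415
s_2 = InvRound(s_1, k_3) = 0xBE24
s_3 = InvRound(s_2, k_2) = 0xADBE
s_4 = InvRound(s_3, k_1) = 0xDCAD
s_5 = InvRound(s_4, k_0) = 0x39DC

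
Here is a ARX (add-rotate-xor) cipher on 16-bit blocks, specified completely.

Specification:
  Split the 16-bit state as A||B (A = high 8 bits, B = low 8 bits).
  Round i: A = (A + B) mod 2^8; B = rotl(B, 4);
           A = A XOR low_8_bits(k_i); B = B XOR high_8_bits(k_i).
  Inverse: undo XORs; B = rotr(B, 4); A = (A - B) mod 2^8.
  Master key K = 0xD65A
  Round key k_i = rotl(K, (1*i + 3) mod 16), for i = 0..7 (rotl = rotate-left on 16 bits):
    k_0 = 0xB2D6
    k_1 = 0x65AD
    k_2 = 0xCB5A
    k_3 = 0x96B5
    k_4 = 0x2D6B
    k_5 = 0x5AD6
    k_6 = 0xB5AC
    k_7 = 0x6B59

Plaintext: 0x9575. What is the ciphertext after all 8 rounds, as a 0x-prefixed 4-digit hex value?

0x18A9

s_0 = plaintext = 0x9575
s_1 = Round(s_0, k_0) = 0xDCE5
s_2 = Round(s_1, k_1) = 0x6C3B
s_3 = Round(s_2, k_2) = 0xFD78
s_4 = Round(s_3, k_3) = 0xC011
s_5 = Round(s_4, k_4) = 0xBA3C
s_6 = Round(s_5, k_5) = 0x2099
s_7 = Round(s_6, k_6) = 0x152C
s_8 = Round(s_7, k_7) = 0x18A9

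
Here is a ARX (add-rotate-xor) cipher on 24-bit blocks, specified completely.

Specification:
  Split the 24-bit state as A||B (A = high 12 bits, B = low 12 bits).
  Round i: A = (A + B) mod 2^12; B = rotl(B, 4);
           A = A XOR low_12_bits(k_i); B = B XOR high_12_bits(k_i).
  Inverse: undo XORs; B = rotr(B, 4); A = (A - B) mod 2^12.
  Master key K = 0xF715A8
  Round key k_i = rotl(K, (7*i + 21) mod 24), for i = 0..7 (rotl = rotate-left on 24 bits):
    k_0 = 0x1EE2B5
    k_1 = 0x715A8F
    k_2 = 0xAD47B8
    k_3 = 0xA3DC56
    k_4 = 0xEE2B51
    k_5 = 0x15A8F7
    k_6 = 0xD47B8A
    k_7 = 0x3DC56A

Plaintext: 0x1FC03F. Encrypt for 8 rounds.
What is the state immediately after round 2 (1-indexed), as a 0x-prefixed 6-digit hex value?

0x8236F7

s_0 = plaintext = 0x1FC03F
s_1 = Round(s_0, k_0) = 0x08E21E
s_2 = Round(s_1, k_1) = 0x8236F7
s_3 = Round(s_2, k_2) = 0x8A25A2
s_4 = Round(s_3, k_3) = 0x212018
s_5 = Round(s_4, k_4) = 0x97BF62
s_6 = Round(s_5, k_5) = 0x02A775
s_7 = Round(s_6, k_6) = 0xC15A10
s_8 = Round(s_7, k_7) = 0x34F2D6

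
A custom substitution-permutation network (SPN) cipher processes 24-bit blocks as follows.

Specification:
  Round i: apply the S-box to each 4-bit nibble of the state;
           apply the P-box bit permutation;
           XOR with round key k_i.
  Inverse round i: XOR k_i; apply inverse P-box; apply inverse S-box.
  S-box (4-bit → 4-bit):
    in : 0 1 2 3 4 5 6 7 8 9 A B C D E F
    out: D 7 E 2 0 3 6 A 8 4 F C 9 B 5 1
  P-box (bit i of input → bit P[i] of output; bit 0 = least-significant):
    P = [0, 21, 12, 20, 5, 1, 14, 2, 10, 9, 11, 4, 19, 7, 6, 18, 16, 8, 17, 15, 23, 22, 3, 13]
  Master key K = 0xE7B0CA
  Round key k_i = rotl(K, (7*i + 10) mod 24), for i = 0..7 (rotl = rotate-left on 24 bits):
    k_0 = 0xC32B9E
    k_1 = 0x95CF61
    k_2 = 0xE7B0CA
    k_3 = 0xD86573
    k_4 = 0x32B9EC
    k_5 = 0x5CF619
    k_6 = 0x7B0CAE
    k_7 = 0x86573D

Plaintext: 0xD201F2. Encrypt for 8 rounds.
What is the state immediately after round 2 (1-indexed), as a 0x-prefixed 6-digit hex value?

s_0 = plaintext = 0xD201F2
s_1 = Round(s_0, k_0) = 0x3D94FE
s_2 = Round(s_1, k_1) = 0xD45E00
s_3 = Round(s_2, k_2) = 0x3FCC6F
s_4 = Round(s_3, k_3) = 0x952160
s_5 = Round(s_4, k_4) = 0x27E627
s_6 = Round(s_5, k_5) = 0x241D57
s_7 = Round(s_6, k_6) = 0x032A54
s_8 = Round(s_7, k_7) = 0x0278C7

0xD45E00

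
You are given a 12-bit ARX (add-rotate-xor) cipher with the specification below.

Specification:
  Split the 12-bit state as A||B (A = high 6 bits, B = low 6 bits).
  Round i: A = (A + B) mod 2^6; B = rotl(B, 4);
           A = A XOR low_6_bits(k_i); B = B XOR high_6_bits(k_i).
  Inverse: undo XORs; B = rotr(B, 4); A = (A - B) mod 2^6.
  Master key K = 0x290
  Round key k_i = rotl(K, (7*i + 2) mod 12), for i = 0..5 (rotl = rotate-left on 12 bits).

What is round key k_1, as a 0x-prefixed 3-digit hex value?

K = 0x290
k_0 = rotl(K, (7*0+2) mod 12) = rotl(K, 2) = 0xA40
k_1 = rotl(K, (7*1+2) mod 12) = rotl(K, 9) = 0x052

0x052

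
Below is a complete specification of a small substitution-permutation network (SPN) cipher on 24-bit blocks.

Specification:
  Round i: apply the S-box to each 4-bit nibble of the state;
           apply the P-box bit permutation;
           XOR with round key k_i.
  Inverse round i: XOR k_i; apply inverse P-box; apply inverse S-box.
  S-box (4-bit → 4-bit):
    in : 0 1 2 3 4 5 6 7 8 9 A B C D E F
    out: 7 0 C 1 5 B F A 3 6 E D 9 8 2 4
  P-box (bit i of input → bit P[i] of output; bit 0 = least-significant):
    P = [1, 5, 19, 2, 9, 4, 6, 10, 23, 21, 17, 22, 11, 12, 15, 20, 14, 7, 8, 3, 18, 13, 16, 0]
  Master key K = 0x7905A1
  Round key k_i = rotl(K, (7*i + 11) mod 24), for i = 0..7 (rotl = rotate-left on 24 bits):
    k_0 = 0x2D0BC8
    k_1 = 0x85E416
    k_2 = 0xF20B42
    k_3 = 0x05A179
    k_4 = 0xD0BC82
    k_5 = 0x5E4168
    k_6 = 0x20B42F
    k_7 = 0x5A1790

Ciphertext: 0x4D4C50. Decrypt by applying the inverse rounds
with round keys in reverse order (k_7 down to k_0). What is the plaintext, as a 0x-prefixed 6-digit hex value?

0xA37D83

s_0 = ciphertext = 0x4D4C50
s_1 = InvRound(s_0, k_7) = 0x405F41
s_2 = InvRound(s_1, k_6) = 0xEB4745
s_3 = InvRound(s_2, k_5) = 0xBDD8C7
s_4 = InvRound(s_3, k_4) = 0x631722
s_5 = InvRound(s_4, k_3) = 0x5D9A63
s_6 = InvRound(s_5, k_2) = 0xBF9019
s_7 = InvRound(s_6, k_1) = 0x7C79DB
s_8 = InvRound(s_7, k_0) = 0xA37D83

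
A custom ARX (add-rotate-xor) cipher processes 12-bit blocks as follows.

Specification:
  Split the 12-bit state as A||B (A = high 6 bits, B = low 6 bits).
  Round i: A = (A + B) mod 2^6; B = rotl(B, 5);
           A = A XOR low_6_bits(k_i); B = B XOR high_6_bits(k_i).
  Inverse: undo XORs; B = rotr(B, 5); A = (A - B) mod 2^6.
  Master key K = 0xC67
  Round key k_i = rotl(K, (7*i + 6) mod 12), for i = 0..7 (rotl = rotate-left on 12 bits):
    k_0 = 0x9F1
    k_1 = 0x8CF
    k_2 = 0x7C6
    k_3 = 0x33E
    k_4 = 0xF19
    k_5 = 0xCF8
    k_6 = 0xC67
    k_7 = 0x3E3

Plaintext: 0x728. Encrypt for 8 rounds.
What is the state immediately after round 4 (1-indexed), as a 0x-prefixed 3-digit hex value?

0x9C5

s_0 = plaintext = 0x728
s_1 = Round(s_0, k_0) = 0xD73
s_2 = Round(s_1, k_1) = 0x9DA
s_3 = Round(s_2, k_2) = 0x1D2
s_4 = Round(s_3, k_3) = 0x9C5
s_5 = Round(s_4, k_4) = 0xD5E
s_6 = Round(s_5, k_5) = 0xAFC
s_7 = Round(s_6, k_6) = 0x02F
s_8 = Round(s_7, k_7) = 0x338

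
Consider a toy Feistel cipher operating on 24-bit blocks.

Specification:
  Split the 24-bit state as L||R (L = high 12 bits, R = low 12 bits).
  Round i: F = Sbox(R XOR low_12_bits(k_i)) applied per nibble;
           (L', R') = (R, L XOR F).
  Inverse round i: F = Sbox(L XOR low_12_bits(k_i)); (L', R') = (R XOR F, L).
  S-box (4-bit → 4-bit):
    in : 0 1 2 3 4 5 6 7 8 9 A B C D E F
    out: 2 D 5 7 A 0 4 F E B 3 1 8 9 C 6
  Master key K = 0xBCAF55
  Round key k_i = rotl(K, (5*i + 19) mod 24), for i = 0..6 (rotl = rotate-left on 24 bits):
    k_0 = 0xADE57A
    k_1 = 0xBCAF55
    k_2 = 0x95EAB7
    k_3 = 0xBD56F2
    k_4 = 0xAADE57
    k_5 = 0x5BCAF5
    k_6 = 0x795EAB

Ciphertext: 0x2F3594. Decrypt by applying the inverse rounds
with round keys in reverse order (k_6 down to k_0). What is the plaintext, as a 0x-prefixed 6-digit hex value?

0x30127D

s_0 = ciphertext = 0x2F3594
s_1 = InvRound(s_0, k_6) = 0xD9A2F3
s_2 = InvRound(s_1, k_5) = 0xDB5D9A
s_3 = InvRound(s_2, k_4) = 0xA5FDB5
s_4 = InvRound(s_3, k_3) = 0x58CA5F
s_5 = InvRound(s_4, k_2) = 0xC2E58C
s_6 = InvRound(s_5, k_1) = 0x27DC2E
s_7 = InvRound(s_6, k_0) = 0x30127D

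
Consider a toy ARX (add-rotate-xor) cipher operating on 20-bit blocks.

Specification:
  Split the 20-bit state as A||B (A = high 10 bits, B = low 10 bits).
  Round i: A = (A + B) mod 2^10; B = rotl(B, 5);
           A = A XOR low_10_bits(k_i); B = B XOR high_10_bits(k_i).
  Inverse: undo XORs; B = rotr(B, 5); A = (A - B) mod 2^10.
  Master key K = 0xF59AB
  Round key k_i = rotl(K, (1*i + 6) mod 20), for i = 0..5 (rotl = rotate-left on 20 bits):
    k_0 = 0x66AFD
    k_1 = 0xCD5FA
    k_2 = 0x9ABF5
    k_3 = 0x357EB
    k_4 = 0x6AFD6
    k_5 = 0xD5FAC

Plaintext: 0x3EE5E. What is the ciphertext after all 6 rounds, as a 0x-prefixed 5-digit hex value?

0xCE59B

s_0 = plaintext = 0x3EE5E
s_1 = Round(s_0, k_0) = 0x69248
s_2 = Round(s_1, k_1) = 0x85A27
s_3 = Round(s_2, k_2) = 0xF229B
s_4 = Round(s_3, k_3) = 0x623A1
s_5 = Round(s_4, k_4) = 0xBFD96
s_6 = Round(s_5, k_5) = 0xCE59B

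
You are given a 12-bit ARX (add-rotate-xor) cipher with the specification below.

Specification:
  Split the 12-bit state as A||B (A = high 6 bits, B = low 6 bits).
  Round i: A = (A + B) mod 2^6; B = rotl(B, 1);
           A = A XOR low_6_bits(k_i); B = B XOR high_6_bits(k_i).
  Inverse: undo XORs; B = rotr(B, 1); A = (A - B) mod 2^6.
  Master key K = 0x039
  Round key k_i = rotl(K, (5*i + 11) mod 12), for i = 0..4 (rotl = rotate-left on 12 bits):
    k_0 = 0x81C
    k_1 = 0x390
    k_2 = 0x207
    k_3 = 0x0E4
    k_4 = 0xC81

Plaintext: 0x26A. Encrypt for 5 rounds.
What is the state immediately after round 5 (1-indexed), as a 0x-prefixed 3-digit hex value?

s_0 = plaintext = 0x26A
s_1 = Round(s_0, k_0) = 0xBF5
s_2 = Round(s_1, k_1) = 0xD25
s_3 = Round(s_2, k_2) = 0x783
s_4 = Round(s_3, k_3) = 0x145
s_5 = Round(s_4, k_4) = 0x2F8

0x2F8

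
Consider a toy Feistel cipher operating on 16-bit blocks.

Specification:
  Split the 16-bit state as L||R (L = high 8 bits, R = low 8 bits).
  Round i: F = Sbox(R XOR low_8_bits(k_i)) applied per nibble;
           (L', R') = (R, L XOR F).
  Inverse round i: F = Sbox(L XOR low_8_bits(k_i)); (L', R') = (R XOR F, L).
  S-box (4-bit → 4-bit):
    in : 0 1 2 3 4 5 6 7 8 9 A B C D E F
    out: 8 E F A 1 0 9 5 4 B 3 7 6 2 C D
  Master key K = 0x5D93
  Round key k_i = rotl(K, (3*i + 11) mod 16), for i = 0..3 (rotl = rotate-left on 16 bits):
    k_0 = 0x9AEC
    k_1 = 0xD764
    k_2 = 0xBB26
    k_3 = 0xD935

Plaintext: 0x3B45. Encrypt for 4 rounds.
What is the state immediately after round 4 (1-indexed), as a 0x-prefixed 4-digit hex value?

s_0 = plaintext = 0x3B45
s_1 = Round(s_0, k_0) = 0x4500
s_2 = Round(s_1, k_1) = 0x00D4
s_3 = Round(s_2, k_2) = 0xD4DF
s_4 = Round(s_3, k_3) = 0xDF17

0xDF17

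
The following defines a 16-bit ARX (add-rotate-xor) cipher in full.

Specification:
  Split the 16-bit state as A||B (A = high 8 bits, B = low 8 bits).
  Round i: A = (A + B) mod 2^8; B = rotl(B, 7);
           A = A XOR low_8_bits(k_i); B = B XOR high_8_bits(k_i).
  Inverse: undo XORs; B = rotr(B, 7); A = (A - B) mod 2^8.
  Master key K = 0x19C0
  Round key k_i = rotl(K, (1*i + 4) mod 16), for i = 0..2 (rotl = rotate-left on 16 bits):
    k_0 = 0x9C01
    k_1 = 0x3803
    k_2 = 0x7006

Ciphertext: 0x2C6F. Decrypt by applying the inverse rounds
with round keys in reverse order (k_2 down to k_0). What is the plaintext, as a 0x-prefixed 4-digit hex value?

s_0 = ciphertext = 0x2C6F
s_1 = InvRound(s_0, k_2) = 0xEC3E
s_2 = InvRound(s_1, k_1) = 0xE30C
s_3 = InvRound(s_2, k_0) = 0xC121

0xC121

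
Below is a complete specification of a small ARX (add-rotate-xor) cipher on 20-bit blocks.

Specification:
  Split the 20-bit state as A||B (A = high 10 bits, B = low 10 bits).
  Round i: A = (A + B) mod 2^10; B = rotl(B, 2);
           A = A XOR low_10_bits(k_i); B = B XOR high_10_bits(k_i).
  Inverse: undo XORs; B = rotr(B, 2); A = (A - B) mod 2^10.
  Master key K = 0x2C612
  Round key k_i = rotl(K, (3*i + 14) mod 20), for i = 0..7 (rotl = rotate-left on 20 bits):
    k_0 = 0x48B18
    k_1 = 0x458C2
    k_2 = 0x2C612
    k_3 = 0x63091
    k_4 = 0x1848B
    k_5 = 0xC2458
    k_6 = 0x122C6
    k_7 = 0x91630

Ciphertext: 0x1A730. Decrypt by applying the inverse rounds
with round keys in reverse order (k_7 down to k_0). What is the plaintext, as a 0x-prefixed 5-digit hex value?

0x18608

s_0 = ciphertext = 0x1A730
s_1 = InvRound(s_0, k_7) = 0x3F15D
s_2 = InvRound(s_1, k_6) = 0x3D545
s_3 = InvRound(s_2, k_5) = 0x06893
s_4 = InvRound(s_3, k_4) = 0x9563C
s_5 = InvRound(s_4, k_3) = 0x760EC
s_6 = InvRound(s_5, k_2) = 0xACD17
s_7 = InvRound(s_6, k_1) = 0x5C500
s_8 = InvRound(s_7, k_0) = 0x18608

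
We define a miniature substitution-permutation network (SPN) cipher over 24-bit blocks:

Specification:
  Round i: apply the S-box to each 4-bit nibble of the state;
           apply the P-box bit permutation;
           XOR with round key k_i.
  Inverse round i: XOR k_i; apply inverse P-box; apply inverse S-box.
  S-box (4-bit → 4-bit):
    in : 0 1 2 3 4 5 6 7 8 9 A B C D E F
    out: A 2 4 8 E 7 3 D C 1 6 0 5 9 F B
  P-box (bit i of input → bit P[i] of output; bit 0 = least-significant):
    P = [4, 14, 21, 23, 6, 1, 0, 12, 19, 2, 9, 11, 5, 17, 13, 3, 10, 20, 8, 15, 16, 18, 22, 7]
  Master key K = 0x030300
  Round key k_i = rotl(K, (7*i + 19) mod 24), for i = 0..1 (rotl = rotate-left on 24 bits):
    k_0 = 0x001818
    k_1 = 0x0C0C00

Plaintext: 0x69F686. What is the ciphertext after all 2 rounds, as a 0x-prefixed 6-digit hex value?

0x32EA99

s_0 = plaintext = 0x69F686
s_1 = Round(s_0, k_0) = 0x0F4C25
s_2 = Round(s_1, k_1) = 0x32EA99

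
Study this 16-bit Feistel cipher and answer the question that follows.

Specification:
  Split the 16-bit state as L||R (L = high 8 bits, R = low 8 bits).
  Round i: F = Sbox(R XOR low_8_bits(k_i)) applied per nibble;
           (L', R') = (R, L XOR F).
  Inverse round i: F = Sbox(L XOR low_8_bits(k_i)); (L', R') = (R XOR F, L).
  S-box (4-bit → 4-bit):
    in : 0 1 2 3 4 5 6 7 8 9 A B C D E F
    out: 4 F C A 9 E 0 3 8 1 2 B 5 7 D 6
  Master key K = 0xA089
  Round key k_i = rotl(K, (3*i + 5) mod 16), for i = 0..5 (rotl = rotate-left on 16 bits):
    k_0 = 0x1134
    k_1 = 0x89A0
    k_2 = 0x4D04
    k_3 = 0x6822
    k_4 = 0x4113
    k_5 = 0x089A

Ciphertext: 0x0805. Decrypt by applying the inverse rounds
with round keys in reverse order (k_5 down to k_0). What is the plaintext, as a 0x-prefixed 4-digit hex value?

s_0 = ciphertext = 0x0805
s_1 = InvRound(s_0, k_5) = 0x1908
s_2 = InvRound(s_1, k_4) = 0x4A19
s_3 = InvRound(s_2, k_3) = 0x114A
s_4 = InvRound(s_3, k_2) = 0xB411
s_5 = InvRound(s_4, k_1) = 0xE8B4
s_6 = InvRound(s_5, k_0) = 0xC1E8

0xC1E8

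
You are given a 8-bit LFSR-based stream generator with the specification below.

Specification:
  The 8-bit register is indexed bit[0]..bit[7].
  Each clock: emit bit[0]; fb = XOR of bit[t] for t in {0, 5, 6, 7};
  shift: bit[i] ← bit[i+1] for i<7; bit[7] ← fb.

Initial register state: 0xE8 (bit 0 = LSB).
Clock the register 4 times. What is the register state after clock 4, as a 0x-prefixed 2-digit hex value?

reg_0 = 0xE8
clock 1: out=0, reg = 0xF4
clock 2: out=0, reg = 0xFA
clock 3: out=0, reg = 0xFD
clock 4: out=1, reg = 0x7E

0x7E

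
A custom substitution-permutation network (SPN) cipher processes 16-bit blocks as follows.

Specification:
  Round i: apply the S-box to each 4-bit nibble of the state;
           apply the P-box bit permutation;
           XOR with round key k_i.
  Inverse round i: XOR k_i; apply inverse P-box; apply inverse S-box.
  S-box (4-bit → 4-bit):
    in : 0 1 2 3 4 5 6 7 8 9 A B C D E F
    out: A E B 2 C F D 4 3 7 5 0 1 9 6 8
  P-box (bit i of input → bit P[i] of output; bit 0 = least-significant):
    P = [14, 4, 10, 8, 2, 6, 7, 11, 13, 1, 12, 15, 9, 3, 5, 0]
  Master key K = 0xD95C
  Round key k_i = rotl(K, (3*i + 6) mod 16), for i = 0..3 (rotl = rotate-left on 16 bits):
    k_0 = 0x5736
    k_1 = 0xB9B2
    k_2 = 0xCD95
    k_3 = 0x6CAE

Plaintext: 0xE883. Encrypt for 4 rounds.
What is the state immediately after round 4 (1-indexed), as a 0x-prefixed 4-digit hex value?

0xFD47

s_0 = plaintext = 0xE883
s_1 = Round(s_0, k_0) = 0x7748
s_2 = Round(s_1, k_1) = 0xE102
s_3 = Round(s_2, k_2) = 0x14EF
s_4 = Round(s_3, k_3) = 0xFD47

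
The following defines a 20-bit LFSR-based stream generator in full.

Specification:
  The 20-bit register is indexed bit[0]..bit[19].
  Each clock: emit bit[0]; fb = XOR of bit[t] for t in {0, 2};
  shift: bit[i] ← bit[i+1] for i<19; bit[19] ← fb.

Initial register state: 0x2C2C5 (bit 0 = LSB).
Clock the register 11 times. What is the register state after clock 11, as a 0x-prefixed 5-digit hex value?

0x4E858

reg_0 = 0x2C2C5
clock 1: out=1, reg = 0x16162
clock 2: out=0, reg = 0x0B0B1
clock 3: out=1, reg = 0x85858
clock 4: out=0, reg = 0x42C2C
clock 5: out=0, reg = 0xA1616
clock 6: out=0, reg = 0xD0B0B
clock 7: out=1, reg = 0xE8585
clock 8: out=1, reg = 0x742C2
clock 9: out=0, reg = 0x3A161
clock 10: out=1, reg = 0x9D0B0
clock 11: out=0, reg = 0x4E858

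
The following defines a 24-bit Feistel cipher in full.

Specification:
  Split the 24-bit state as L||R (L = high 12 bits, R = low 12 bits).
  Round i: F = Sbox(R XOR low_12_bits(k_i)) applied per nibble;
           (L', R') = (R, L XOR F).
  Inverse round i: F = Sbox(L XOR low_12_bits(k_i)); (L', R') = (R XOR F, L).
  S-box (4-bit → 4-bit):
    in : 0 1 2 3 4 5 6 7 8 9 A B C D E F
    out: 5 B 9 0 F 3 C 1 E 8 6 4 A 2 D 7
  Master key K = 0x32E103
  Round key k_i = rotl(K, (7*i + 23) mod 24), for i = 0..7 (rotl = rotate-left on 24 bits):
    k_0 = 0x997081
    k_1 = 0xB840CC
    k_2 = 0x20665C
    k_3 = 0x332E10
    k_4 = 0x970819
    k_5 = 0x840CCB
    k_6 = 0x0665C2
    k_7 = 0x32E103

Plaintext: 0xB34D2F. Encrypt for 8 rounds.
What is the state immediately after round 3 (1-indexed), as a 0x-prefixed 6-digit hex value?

0x5AC92C

s_0 = plaintext = 0xB34D2F
s_1 = Round(s_0, k_0) = 0xD2F959
s_2 = Round(s_1, k_1) = 0x9595AC
s_3 = Round(s_2, k_2) = 0x5AC92C
s_4 = Round(s_3, k_3) = 0x92C4A6
s_5 = Round(s_4, k_4) = 0x4A636B
s_6 = Round(s_5, k_5) = 0x36B3C3
s_7 = Round(s_6, k_6) = 0x3C3F30
s_8 = Round(s_7, k_7) = 0xF30EC3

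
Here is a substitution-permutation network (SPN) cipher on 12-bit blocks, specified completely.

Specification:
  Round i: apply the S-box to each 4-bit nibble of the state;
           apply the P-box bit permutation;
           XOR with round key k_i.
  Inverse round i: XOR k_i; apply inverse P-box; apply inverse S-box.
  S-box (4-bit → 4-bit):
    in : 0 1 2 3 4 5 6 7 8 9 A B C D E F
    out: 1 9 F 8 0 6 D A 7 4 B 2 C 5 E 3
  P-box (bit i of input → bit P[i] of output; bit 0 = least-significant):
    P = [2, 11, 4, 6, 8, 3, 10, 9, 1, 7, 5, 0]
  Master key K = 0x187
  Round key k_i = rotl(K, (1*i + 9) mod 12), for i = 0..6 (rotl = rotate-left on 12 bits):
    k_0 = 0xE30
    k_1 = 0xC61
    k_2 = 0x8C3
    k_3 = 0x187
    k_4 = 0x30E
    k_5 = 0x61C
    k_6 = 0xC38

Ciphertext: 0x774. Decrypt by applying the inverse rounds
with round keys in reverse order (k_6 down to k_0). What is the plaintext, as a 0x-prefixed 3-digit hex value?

s_0 = ciphertext = 0x774
s_1 = InvRound(s_0, k_6) = 0x4AA
s_2 = InvRound(s_1, k_5) = 0x83D
s_3 = InvRound(s_2, k_4) = 0x615
s_4 = InvRound(s_3, k_3) = 0xF69
s_5 = InvRound(s_4, k_2) = 0x824
s_6 = InvRound(s_5, k_1) = 0x391
s_7 = InvRound(s_6, k_0) = 0xEDB

0xEDB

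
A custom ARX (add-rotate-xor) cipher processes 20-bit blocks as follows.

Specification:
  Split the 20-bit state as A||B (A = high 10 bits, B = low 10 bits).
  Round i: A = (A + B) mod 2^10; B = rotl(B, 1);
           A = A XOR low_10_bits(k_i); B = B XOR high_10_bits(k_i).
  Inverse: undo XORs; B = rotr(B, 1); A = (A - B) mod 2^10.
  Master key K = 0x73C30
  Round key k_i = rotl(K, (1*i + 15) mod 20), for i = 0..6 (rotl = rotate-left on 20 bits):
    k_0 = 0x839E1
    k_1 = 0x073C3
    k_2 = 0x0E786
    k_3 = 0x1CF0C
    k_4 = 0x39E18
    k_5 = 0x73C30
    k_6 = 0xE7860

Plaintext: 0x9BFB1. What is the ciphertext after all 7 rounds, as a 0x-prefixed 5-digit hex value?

0x49B42

s_0 = plaintext = 0x9BFB1
s_1 = Round(s_0, k_0) = 0xF056D
s_2 = Round(s_1, k_1) = 0xBB6C6
s_3 = Round(s_2, k_2) = 0x8D5B4
s_4 = Round(s_3, k_3) = 0x3971B
s_5 = Round(s_4, k_4) = 0x862D0
s_6 = Round(s_5, k_5) = 0x3606E
s_7 = Round(s_6, k_6) = 0x49B42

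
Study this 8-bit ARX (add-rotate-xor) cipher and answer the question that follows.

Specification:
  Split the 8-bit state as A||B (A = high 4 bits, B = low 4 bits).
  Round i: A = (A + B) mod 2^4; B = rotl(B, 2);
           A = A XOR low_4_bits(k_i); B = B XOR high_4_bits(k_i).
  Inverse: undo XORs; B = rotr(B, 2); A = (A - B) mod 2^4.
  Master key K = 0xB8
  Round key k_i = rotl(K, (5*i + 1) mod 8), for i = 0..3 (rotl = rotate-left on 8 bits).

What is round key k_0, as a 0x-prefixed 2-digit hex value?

K = 0xB8
k_0 = rotl(K, (5*0+1) mod 8) = rotl(K, 1) = 0x71

0x71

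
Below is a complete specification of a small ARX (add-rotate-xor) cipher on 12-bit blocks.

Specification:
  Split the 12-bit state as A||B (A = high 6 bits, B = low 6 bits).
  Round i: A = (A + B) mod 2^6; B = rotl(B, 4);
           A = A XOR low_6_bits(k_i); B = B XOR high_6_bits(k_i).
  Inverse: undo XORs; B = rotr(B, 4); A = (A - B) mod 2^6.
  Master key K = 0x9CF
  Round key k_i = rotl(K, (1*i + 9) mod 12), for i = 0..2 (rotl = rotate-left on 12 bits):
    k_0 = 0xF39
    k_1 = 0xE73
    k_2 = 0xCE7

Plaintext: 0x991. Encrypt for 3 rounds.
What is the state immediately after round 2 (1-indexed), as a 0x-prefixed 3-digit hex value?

0x173

s_0 = plaintext = 0x991
s_1 = Round(s_0, k_0) = 0x3A8
s_2 = Round(s_1, k_1) = 0x173
s_3 = Round(s_2, k_2) = 0x7CF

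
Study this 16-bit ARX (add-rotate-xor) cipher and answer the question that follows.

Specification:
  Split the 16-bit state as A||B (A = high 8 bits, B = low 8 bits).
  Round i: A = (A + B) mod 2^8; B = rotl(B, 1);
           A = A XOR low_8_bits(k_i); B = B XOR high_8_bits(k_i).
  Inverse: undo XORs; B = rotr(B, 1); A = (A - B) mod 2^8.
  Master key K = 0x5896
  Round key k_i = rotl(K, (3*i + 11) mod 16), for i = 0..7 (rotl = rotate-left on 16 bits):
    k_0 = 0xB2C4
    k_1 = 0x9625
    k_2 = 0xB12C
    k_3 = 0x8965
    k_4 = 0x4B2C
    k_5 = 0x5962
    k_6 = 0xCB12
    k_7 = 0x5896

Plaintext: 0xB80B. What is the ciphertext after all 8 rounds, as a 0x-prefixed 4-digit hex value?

0xA6A9

s_0 = plaintext = 0xB80B
s_1 = Round(s_0, k_0) = 0x07A4
s_2 = Round(s_1, k_1) = 0x8EDF
s_3 = Round(s_2, k_2) = 0x410E
s_4 = Round(s_3, k_3) = 0x2A95
s_5 = Round(s_4, k_4) = 0x9360
s_6 = Round(s_5, k_5) = 0x9199
s_7 = Round(s_6, k_6) = 0x38F8
s_8 = Round(s_7, k_7) = 0xA6A9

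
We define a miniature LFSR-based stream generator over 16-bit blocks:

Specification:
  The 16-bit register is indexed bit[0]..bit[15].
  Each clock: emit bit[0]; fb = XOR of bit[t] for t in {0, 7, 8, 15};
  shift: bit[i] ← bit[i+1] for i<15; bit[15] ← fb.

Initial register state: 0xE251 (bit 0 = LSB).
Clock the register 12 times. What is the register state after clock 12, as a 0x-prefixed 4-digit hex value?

reg_0 = 0xE251
clock 1: out=1, reg = 0x7128
clock 2: out=0, reg = 0xB894
clock 3: out=0, reg = 0x5C4A
clock 4: out=0, reg = 0x2E25
clock 5: out=1, reg = 0x9712
clock 6: out=0, reg = 0x4B89
clock 7: out=1, reg = 0xA5C4
clock 8: out=0, reg = 0xD2E2
clock 9: out=0, reg = 0x6971
clock 10: out=1, reg = 0x34B8
clock 11: out=0, reg = 0x9A5C
clock 12: out=0, reg = 0xCD2E

0xCD2E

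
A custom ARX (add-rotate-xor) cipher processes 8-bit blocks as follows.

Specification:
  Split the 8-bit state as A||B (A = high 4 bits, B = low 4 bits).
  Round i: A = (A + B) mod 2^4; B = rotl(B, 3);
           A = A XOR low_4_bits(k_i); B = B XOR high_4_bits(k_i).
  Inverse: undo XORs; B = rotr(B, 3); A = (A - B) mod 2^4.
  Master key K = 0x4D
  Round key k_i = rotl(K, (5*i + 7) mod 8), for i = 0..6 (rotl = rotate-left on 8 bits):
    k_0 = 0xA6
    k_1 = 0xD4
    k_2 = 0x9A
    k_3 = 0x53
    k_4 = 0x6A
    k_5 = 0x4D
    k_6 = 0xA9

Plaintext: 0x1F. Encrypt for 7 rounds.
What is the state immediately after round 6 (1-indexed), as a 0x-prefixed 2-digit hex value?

s_0 = plaintext = 0x1F
s_1 = Round(s_0, k_0) = 0x65
s_2 = Round(s_1, k_1) = 0xF7
s_3 = Round(s_2, k_2) = 0xC2
s_4 = Round(s_3, k_3) = 0xD4
s_5 = Round(s_4, k_4) = 0xB4
s_6 = Round(s_5, k_5) = 0x26
s_7 = Round(s_6, k_6) = 0x19

0x26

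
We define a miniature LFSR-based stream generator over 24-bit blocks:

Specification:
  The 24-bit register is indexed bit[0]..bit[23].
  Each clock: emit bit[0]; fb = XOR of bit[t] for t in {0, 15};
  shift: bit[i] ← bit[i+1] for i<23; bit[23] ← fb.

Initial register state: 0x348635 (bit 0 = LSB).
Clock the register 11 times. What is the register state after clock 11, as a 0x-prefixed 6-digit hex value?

0xCB8690

reg_0 = 0x348635
clock 1: out=1, reg = 0x1A431A
clock 2: out=0, reg = 0x0D218D
clock 3: out=1, reg = 0x8690C6
clock 4: out=0, reg = 0xC34863
clock 5: out=1, reg = 0xE1A431
clock 6: out=1, reg = 0x70D218
clock 7: out=0, reg = 0xB8690C
clock 8: out=0, reg = 0x5C3486
clock 9: out=0, reg = 0x2E1A43
clock 10: out=1, reg = 0x970D21
clock 11: out=1, reg = 0xCB8690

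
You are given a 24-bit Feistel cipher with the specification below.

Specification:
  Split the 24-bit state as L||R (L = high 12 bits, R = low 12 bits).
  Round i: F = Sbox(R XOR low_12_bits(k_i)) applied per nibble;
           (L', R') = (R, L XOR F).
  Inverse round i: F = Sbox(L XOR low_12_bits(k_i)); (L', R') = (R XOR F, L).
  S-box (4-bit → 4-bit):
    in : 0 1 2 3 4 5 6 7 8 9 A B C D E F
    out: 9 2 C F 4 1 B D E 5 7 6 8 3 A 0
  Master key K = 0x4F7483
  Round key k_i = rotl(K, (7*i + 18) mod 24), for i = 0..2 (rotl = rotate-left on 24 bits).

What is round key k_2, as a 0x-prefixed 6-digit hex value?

0x74834F

K = 0x4F7483
k_0 = rotl(K, (7*0+18) mod 24) = rotl(K, 18) = 0x0D3DD2
k_1 = rotl(K, (7*1+18) mod 24) = rotl(K, 1) = 0x9EE906
k_2 = rotl(K, (7*2+18) mod 24) = rotl(K, 8) = 0x74834F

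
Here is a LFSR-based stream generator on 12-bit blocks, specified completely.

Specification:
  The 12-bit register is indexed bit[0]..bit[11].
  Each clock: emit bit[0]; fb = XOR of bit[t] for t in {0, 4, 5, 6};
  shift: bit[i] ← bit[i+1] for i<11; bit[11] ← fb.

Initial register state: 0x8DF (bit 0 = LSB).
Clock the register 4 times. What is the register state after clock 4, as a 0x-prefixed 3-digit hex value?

reg_0 = 0x8DF
clock 1: out=1, reg = 0xC6F
clock 2: out=1, reg = 0xE37
clock 3: out=1, reg = 0xF1B
clock 4: out=1, reg = 0x78D

0x78D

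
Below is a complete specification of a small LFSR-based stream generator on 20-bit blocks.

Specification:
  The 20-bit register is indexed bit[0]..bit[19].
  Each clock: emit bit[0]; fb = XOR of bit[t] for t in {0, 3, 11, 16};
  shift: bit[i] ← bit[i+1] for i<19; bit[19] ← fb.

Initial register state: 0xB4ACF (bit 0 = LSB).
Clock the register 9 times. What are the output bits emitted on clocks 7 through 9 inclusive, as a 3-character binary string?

110

reg_0 = 0xB4ACF
clock 1: out=1, reg = 0x5A567
clock 2: out=1, reg = 0x2D2B3
clock 3: out=1, reg = 0x96959
clock 4: out=1, reg = 0x4B4AC
clock 5: out=0, reg = 0xA5A56
clock 6: out=0, reg = 0xD2D2B
clock 7: out=1, reg = 0x69695
clock 8: out=1, reg = 0xB4B4A
clock 9: out=0, reg = 0xDA5A5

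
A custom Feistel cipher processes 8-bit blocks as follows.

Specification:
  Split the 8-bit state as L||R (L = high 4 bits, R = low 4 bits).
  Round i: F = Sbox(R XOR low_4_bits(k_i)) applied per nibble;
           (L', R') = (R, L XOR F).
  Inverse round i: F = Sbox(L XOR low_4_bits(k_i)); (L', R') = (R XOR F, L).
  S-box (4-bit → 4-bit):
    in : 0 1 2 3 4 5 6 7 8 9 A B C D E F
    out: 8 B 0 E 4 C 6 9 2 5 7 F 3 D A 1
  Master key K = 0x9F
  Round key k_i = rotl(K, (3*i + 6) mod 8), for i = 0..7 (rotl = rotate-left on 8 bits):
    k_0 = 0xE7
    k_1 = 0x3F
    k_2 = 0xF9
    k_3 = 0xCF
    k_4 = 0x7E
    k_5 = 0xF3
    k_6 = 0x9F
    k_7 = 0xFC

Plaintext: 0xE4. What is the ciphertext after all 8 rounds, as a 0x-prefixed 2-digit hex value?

s_0 = plaintext = 0xE4
s_1 = Round(s_0, k_0) = 0x40
s_2 = Round(s_1, k_1) = 0x05
s_3 = Round(s_2, k_2) = 0x53
s_4 = Round(s_3, k_3) = 0x36
s_5 = Round(s_4, k_4) = 0x61
s_6 = Round(s_5, k_5) = 0x16
s_7 = Round(s_6, k_6) = 0x64
s_8 = Round(s_7, k_7) = 0x44

0x44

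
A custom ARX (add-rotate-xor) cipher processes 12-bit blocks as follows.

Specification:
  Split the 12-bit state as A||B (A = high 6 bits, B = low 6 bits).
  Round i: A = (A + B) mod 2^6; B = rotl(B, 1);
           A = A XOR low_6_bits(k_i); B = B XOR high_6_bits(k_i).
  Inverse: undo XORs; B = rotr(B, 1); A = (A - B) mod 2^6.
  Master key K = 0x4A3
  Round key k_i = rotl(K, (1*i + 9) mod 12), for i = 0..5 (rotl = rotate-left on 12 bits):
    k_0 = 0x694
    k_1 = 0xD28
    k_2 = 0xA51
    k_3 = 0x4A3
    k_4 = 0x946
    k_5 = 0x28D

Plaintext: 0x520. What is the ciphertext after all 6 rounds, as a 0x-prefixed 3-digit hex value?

0x665

s_0 = plaintext = 0x520
s_1 = Round(s_0, k_0) = 0x81B
s_2 = Round(s_1, k_1) = 0x4C2
s_3 = Round(s_2, k_2) = 0x12D
s_4 = Round(s_3, k_3) = 0x489
s_5 = Round(s_4, k_4) = 0x777
s_6 = Round(s_5, k_5) = 0x665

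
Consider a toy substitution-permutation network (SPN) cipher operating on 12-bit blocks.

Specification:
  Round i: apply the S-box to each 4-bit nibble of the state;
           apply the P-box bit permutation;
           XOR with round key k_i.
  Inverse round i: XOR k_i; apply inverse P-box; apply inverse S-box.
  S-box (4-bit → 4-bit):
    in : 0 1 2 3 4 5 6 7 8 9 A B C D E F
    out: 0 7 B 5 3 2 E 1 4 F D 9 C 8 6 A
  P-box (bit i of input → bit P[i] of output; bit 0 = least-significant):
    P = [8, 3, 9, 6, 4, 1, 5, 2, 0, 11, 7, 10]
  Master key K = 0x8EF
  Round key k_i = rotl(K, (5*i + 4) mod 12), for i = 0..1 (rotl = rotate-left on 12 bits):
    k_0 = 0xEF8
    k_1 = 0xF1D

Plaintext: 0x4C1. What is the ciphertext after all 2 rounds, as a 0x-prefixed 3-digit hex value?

s_0 = plaintext = 0x4C1
s_1 = Round(s_0, k_0) = 0x5D5
s_2 = Round(s_1, k_1) = 0x711

0x711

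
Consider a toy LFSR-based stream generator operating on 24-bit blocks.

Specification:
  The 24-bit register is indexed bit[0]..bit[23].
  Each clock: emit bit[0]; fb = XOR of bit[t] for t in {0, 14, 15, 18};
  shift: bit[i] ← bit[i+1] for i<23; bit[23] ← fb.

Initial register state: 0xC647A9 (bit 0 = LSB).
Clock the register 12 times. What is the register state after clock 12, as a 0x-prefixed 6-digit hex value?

0x84DC64

reg_0 = 0xC647A9
clock 1: out=1, reg = 0xE323D4
clock 2: out=0, reg = 0x7191EA
clock 3: out=0, reg = 0xB8C8F5
clock 4: out=1, reg = 0xDC647A
clock 5: out=0, reg = 0x6E323D
clock 6: out=1, reg = 0x37191E
clock 7: out=0, reg = 0x9B8C8F
clock 8: out=1, reg = 0x4DC647
clock 9: out=1, reg = 0x26E323
clock 10: out=1, reg = 0x137191
clock 11: out=1, reg = 0x09B8C8
clock 12: out=0, reg = 0x84DC64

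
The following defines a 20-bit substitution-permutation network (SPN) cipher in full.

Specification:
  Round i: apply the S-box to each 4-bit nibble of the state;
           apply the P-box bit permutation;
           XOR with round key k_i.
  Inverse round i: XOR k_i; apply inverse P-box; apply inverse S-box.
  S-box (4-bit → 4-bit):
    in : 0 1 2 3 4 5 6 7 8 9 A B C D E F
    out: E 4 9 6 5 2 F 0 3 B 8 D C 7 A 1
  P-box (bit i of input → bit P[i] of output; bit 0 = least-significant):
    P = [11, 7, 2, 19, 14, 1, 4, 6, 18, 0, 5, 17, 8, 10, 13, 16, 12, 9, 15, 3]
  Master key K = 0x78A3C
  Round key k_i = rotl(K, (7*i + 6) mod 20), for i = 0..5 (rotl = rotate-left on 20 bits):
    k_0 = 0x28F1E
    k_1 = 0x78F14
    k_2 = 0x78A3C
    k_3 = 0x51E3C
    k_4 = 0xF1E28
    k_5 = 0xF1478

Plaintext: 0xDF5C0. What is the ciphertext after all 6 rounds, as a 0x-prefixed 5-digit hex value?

s_0 = plaintext = 0xDF5C0
s_1 = Round(s_0, k_0) = 0xA1CCB
s_2 = Round(s_1, k_1) = 0xDA768
s_3 = Round(s_2, k_2) = 0x650EE
s_4 = Round(s_3, k_3) = 0xF88D7
s_5 = Round(s_4, k_4) = 0xB4B3B
s_6 = Round(s_5, k_5) = 0x1AD46

0x1AD46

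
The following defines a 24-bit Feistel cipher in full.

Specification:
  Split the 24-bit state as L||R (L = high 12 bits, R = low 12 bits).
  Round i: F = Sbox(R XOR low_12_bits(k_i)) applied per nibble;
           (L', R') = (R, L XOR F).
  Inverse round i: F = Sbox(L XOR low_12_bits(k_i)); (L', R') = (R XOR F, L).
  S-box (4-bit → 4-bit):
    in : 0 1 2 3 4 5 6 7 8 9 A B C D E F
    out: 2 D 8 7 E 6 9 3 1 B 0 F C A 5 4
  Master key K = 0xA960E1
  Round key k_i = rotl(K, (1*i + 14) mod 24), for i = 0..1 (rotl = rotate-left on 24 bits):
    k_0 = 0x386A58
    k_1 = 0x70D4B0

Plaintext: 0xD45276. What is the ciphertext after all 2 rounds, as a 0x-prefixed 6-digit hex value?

s_0 = plaintext = 0xD45276
s_1 = Round(s_0, k_0) = 0x276CC0
s_2 = Round(s_1, k_1) = 0xCC0344

0xCC0344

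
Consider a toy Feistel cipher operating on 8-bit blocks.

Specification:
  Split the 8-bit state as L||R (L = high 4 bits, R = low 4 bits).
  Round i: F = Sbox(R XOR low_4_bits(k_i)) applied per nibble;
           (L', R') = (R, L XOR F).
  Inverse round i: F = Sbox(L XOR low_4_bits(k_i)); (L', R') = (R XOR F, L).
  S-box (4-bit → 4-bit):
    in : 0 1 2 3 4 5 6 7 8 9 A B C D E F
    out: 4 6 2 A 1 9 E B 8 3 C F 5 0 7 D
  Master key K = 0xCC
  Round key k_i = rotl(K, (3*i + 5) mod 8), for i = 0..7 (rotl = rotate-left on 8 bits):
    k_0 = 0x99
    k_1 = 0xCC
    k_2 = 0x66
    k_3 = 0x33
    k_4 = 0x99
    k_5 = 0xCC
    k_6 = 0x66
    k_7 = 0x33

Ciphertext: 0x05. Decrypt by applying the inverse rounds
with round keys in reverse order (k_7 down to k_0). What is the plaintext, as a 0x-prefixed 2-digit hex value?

s_0 = ciphertext = 0x05
s_1 = InvRound(s_0, k_7) = 0xF0
s_2 = InvRound(s_1, k_6) = 0x3F
s_3 = InvRound(s_2, k_5) = 0x23
s_4 = InvRound(s_3, k_4) = 0xC2
s_5 = InvRound(s_4, k_3) = 0xFC
s_6 = InvRound(s_5, k_2) = 0xFF
s_7 = InvRound(s_6, k_1) = 0x5F
s_8 = InvRound(s_7, k_0) = 0xA5

0xA5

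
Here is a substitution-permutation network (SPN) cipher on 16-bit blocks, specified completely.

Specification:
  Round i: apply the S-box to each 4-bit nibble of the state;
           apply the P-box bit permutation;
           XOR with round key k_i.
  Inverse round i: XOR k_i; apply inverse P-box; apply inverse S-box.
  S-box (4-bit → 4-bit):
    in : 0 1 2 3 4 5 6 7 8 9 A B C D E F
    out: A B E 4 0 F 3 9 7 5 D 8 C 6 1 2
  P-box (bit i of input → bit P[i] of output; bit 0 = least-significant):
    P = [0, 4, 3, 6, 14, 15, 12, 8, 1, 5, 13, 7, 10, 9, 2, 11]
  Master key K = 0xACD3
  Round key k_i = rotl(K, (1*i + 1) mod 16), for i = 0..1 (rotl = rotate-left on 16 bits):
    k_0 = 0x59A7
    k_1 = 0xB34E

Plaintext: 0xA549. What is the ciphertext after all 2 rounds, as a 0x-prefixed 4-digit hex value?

0x1EF5

s_0 = plaintext = 0xA549
s_1 = Round(s_0, k_0) = 0x7508
s_2 = Round(s_1, k_1) = 0x1EF5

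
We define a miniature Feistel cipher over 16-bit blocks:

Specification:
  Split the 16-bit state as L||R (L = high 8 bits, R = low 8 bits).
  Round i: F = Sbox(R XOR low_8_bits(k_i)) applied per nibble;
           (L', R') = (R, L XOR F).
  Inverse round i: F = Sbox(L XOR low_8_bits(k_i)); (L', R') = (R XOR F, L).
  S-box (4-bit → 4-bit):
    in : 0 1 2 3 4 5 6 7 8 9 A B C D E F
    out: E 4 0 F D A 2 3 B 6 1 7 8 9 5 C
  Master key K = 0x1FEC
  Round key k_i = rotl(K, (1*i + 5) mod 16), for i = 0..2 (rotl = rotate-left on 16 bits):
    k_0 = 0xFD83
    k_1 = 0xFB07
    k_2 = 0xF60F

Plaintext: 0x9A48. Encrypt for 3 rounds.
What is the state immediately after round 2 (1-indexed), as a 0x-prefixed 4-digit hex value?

0x1D09

s_0 = plaintext = 0x9A48
s_1 = Round(s_0, k_0) = 0x481D
s_2 = Round(s_1, k_1) = 0x1D09
s_3 = Round(s_2, k_2) = 0x09FF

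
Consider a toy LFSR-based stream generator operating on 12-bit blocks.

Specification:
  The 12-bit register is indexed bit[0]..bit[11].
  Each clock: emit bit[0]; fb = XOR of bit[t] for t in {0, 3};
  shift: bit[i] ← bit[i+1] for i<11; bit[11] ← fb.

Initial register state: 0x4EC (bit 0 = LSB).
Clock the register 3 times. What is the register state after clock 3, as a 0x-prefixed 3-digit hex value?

reg_0 = 0x4EC
clock 1: out=0, reg = 0xA76
clock 2: out=0, reg = 0x53B
clock 3: out=1, reg = 0x29D

0x29D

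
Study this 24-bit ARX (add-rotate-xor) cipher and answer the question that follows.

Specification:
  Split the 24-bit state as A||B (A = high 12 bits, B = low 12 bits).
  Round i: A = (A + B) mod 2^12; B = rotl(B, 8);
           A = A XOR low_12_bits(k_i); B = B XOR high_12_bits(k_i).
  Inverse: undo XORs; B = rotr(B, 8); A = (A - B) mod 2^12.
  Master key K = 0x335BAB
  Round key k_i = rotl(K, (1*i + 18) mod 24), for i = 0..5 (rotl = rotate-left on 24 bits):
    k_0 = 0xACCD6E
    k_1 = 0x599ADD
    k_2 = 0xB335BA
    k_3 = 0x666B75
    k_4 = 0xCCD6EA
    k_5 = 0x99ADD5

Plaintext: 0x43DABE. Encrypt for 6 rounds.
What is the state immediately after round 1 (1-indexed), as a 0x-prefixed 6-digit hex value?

s_0 = plaintext = 0x43DABE
s_1 = Round(s_0, k_0) = 0x395467
s_2 = Round(s_1, k_1) = 0xD212DF
s_3 = Round(s_2, k_2) = 0x5BA41E
s_4 = Round(s_3, k_3) = 0x2AD827
s_5 = Round(s_4, k_4) = 0xC3EB4F
s_6 = Round(s_5, k_5) = 0xA5862E

0x395467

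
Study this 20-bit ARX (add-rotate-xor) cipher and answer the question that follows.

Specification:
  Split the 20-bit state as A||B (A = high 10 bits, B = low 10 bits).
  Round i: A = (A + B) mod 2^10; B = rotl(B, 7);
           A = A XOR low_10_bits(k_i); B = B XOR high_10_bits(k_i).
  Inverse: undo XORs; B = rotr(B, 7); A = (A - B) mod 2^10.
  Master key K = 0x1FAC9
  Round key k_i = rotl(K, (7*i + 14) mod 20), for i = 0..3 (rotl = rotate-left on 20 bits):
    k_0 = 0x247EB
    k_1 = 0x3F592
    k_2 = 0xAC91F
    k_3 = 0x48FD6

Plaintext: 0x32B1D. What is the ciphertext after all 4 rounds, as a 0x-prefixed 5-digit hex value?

s_0 = plaintext = 0x32B1D
s_1 = Round(s_0, k_0) = 0x03272
s_2 = Round(s_1, k_1) = 0xFB1B3
s_3 = Round(s_2, k_2) = 0x20304
s_4 = Round(s_3, k_3) = 0x14B43

0x14B43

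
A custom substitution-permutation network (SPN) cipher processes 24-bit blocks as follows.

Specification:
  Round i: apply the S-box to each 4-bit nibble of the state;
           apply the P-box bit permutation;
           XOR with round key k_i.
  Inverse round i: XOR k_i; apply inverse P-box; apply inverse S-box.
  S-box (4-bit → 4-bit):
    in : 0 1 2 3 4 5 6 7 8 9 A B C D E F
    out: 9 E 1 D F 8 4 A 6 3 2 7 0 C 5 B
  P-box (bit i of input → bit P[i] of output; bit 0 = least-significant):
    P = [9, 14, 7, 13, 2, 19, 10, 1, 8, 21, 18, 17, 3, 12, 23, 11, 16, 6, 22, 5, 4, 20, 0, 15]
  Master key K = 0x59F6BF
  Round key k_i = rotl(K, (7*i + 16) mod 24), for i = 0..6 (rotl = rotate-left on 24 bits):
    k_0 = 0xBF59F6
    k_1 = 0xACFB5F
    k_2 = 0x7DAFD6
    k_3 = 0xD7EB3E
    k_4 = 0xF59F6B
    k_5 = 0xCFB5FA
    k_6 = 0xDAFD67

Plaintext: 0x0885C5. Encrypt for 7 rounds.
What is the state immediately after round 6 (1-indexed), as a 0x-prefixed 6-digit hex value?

s_0 = plaintext = 0x0885C5
s_1 = Round(s_0, k_0) = 0x7DE9A6
s_2 = Round(s_1, k_1) = 0x547AF7
s_3 = Round(s_2, k_2) = 0x1457B0
s_4 = Round(s_3, k_3) = 0xAC455B
s_5 = Round(s_4, k_4) = 0x67C5E1
s_6 = Round(s_5, k_5) = 0xCDD11F
s_7 = Round(s_6, k_6) = 0x349345

0xCDD11F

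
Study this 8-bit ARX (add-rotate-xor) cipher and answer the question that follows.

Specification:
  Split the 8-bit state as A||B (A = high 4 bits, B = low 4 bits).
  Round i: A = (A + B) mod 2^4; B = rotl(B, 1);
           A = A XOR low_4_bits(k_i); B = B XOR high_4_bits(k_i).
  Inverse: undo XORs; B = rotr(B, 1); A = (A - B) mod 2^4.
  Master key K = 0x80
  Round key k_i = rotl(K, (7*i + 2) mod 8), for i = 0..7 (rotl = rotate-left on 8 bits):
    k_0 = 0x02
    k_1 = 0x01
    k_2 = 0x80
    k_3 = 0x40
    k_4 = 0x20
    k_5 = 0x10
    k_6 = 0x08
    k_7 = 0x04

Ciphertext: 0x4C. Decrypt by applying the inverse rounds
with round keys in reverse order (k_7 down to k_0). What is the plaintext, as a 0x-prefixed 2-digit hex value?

s_0 = ciphertext = 0x4C
s_1 = InvRound(s_0, k_7) = 0xA6
s_2 = InvRound(s_1, k_6) = 0xF3
s_3 = InvRound(s_2, k_5) = 0xE1
s_4 = InvRound(s_3, k_4) = 0x59
s_5 = InvRound(s_4, k_3) = 0x7E
s_6 = InvRound(s_5, k_2) = 0x43
s_7 = InvRound(s_6, k_1) = 0xC9
s_8 = InvRound(s_7, k_0) = 0x2C

0x2C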